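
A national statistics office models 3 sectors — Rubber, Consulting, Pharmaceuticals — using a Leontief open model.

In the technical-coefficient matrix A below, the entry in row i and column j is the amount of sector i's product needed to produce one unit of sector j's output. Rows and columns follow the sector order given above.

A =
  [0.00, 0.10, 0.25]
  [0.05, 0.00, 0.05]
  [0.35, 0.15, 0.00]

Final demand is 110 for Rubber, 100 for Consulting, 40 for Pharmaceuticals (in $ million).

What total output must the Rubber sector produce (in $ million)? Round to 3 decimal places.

I − A =
  [   1.00    -0.10    -0.25]
  [  -0.05     1.00    -0.05]
  [  -0.35    -0.15     1.00]
Cofactors of I−A, C_ij = (−1)^(i+j)·(minor ij) (rows/columns in the sector order above):
  C_11 = (1.00)(1.00) − (-0.05)(-0.15) = 0.9925
  C_12 = −[(-0.05)(1.00) − (-0.05)(-0.35)] = 0.0675
  C_13 = (-0.05)(-0.15) − (1.00)(-0.35) = 0.3575
  C_21 = −[(-0.10)(1.00) − (-0.25)(-0.15)] = 0.1375
  C_22 = (1.00)(1.00) − (-0.25)(-0.35) = 0.9125
  C_23 = −[(1.00)(-0.15) − (-0.10)(-0.35)] = 0.1850
  C_31 = (-0.10)(-0.05) − (-0.25)(1.00) = 0.2550
  C_32 = −[(1.00)(-0.05) − (-0.25)(-0.05)] = 0.0625
  C_33 = (1.00)(1.00) − (-0.10)(-0.05) = 0.9950
det(I−A) = Σ_j (I−A)_1j·C_1j = (1.00)(0.9925) + (-0.10)(0.0675) + (-0.25)(0.3575) = 0.896375
adj(I−A) = Cᵀ =
  [ 0.9925   0.1375   0.2550]
  [ 0.0675   0.9125   0.0625]
  [ 0.3575   0.1850   0.9950]
(I − A)⁻¹ = adj(I−A) / det(I−A) ≈
  [   1.1072     0.1534     0.2845]
  [   0.0753     1.0180     0.0697]
  [   0.3988     0.2064     1.1100]
x = (I − A)⁻¹ d = adj(I−A)·d / det(I−A), with det(I−A) = 0.896375:
  x_R = (0.9925·110 + 0.1375·100 + 0.2550·40) / 0.896375 = 133.125 / 0.896375 ≈ 148.515
  x_C = (0.0675·110 + 0.9125·100 + 0.0625·40) / 0.896375 = 101.175 / 0.896375 ≈ 112.871
  x_P = (0.3575·110 + 0.1850·100 + 0.9950·40) / 0.896375 = 97.625 / 0.896375 ≈ 108.911

x_R = 148.515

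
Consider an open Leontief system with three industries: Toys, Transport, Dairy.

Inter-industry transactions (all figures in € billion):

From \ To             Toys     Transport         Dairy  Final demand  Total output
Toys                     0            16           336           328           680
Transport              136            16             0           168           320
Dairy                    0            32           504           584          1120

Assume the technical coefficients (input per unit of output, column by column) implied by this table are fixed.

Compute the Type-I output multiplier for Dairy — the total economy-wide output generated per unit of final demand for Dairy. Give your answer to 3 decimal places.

Technical coefficients a_ij = z_ij / X_j:
  a_11 = 0/680 = 0.00, a_21 = 136/680 = 0.20, a_31 = 0/680 = 0.00
  a_12 = 16/320 = 0.05, a_22 = 16/320 = 0.05, a_32 = 32/320 = 0.10
  a_13 = 336/1120 = 0.30, a_23 = 0/1120 = 0.00, a_33 = 504/1120 = 0.45
I − A =
  [   1.00    -0.05    -0.30]
  [  -0.20     0.95     0.00]
  [   0.00    -0.10     0.55]
Cofactors of I−A, C_ij = (−1)^(i+j)·(minor ij) (rows/columns in the sector order above):
  C_11 = (0.95)(0.55) − (0.00)(-0.10) = 0.5225
  C_12 = −[(-0.20)(0.55) − (0.00)(0.00)] = 0.1100
  C_13 = (-0.20)(-0.10) − (0.95)(0.00) = 0.0200
  C_21 = −[(-0.05)(0.55) − (-0.30)(-0.10)] = 0.0575
  C_22 = (1.00)(0.55) − (-0.30)(0.00) = 0.5500
  C_23 = −[(1.00)(-0.10) − (-0.05)(0.00)] = 0.1000
  C_31 = (-0.05)(0.00) − (-0.30)(0.95) = 0.2850
  C_32 = −[(1.00)(0.00) − (-0.30)(-0.20)] = 0.0600
  C_33 = (1.00)(0.95) − (-0.05)(-0.20) = 0.9400
det(I−A) = Σ_j (I−A)_1j·C_1j = (1.00)(0.5225) + (-0.05)(0.1100) + (-0.30)(0.0200) = 0.5110
adj(I−A) = Cᵀ =
  [ 0.5225   0.0575   0.2850]
  [ 0.1100   0.5500   0.0600]
  [ 0.0200   0.1000   0.9400]
(I − A)⁻¹ = adj(I−A) / det(I−A) ≈
  [   1.0225     0.1125     0.5577]
  [   0.2153     1.0763     0.1174]
  [   0.0391     0.1957     1.8395]
The output multiplier for sector j is the column-j sum of the Leontief inverse (I − A)⁻¹ = adj(I−A) / det(I−A).
Column 3 of adj(I−A): (0.2850, 0.0600, 0.9400); det(I−A) = 0.5110.
m_3 = (0.2850 + 0.0600 + 0.9400) / 0.5110 = 1.285 / 0.5110 ≈ 2.515.

m_3 = 2.515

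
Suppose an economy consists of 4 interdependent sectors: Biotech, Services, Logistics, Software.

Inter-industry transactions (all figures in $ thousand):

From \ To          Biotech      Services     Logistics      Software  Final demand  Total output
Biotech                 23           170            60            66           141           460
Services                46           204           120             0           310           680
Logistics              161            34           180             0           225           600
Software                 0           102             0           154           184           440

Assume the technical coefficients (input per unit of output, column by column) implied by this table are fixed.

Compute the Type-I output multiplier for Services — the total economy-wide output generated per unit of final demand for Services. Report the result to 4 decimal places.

Technical coefficients a_ij = z_ij / X_j:
  a_11 = 23/460 = 0.05, a_21 = 46/460 = 0.10, a_31 = 161/460 = 0.35, a_41 = 0/460 = 0.00
  a_12 = 170/680 = 0.25, a_22 = 204/680 = 0.30, a_32 = 34/680 = 0.05, a_42 = 102/680 = 0.15
  a_13 = 60/600 = 0.10, a_23 = 120/600 = 0.20, a_33 = 180/600 = 0.30, a_43 = 0/600 = 0.00
  a_14 = 66/440 = 0.15, a_24 = 0/440 = 0.00, a_34 = 0/440 = 0.00, a_44 = 154/440 = 0.35
I − A =
  [   0.95    -0.25    -0.10    -0.15]
  [  -0.10     0.70    -0.20     0.00]
  [  -0.35    -0.05     0.70     0.00]
  [   0.00    -0.15     0.00     0.65]
Compute the cofactors C_ij = (−1)^(i+j)·(3×3 minor ij) of I−A; the adjugate is their transpose:
adj(I−A) = Cᵀ =
  [ 0.312000   0.132750   0.082500   0.072000]
  [ 0.091000   0.409500   0.130000   0.021000]
  [ 0.162500   0.095625   0.413750   0.037500]
  [ 0.021000   0.094500   0.030000   0.396000]
det(I−A) = Σ_j (I−A)_1j·C_1j = (0.95)(0.312000) + (-0.25)(0.091000) + (-0.10)(0.162500) + (-0.15)(0.021000) = 0.25425
(I − A)⁻¹ = adj(I−A) / det(I−A) ≈
  [   1.22714     0.52212     0.32448     0.28319]
  [   0.35792     1.61062     0.51131     0.08260]
  [   0.63913     0.37611     1.62734     0.14749]
  [   0.08260     0.37168     0.11799     1.55752]
The output multiplier for sector j is the column-j sum of the Leontief inverse (I − A)⁻¹ = adj(I−A) / det(I−A).
Column 2 of adj(I−A): (0.132750, 0.409500, 0.095625, 0.094500); det(I−A) = 0.25425.
m_2 = (0.132750 + 0.409500 + 0.095625 + 0.094500) / 0.25425 = 0.732375 / 0.25425 ≈ 2.8805.

m_2 = 2.8805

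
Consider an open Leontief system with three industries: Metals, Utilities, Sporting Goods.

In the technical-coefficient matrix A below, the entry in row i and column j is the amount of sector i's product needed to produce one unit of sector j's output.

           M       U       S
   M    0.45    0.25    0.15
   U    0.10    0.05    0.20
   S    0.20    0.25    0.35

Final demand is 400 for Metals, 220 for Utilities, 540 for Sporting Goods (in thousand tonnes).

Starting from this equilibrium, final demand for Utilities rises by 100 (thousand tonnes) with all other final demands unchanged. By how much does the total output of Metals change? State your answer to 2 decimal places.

Δx_M = 78.86

I − A =
  [   0.55    -0.25    -0.15]
  [  -0.10     0.95    -0.20]
  [  -0.20    -0.25     0.65]
Cofactors of I−A, C_ij = (−1)^(i+j)·(minor ij) (rows/columns in the sector order above):
  C_11 = (0.95)(0.65) − (-0.20)(-0.25) = 0.5675
  C_12 = −[(-0.10)(0.65) − (-0.20)(-0.20)] = 0.1050
  C_13 = (-0.10)(-0.25) − (0.95)(-0.20) = 0.2150
  C_21 = −[(-0.25)(0.65) − (-0.15)(-0.25)] = 0.2000
  C_22 = (0.55)(0.65) − (-0.15)(-0.20) = 0.3275
  C_23 = −[(0.55)(-0.25) − (-0.25)(-0.20)] = 0.1875
  C_31 = (-0.25)(-0.20) − (-0.15)(0.95) = 0.1925
  C_32 = −[(0.55)(-0.20) − (-0.15)(-0.10)] = 0.1250
  C_33 = (0.55)(0.95) − (-0.25)(-0.10) = 0.4975
det(I−A) = Σ_j (I−A)_1j·C_1j = (0.55)(0.5675) + (-0.25)(0.1050) + (-0.15)(0.2150) = 0.253625
adj(I−A) = Cᵀ =
  [ 0.5675   0.2000   0.1925]
  [ 0.1050   0.3275   0.1250]
  [ 0.2150   0.1875   0.4975]
(I − A)⁻¹ = adj(I−A) / det(I−A) ≈
  [   2.2376     0.7886     0.7590]
  [   0.4140     1.2913     0.4929]
  [   0.8477     0.7393     1.9616]
Δx = (I − A)⁻¹ Δd with Δd having +100 in the Utilities component and 0 elsewhere.
So Δx_M = L_MU · (+100), where L_MU = adj(I−A)_MU / det(I−A) = 0.2000 / 0.253625.
Δx_M = 0.2000 × (+100) / 0.253625 = 20.00 / 0.253625 ≈ 78.86.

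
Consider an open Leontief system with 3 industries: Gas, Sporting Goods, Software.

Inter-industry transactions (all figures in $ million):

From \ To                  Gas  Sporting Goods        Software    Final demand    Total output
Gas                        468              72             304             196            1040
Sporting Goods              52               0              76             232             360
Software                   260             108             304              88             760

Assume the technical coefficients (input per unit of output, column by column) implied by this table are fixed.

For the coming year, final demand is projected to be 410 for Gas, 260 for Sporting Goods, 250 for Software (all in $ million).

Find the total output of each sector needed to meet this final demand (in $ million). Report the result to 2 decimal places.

Technical coefficients a_ij = z_ij / X_j:
  a_11 = 468/1040 = 0.45, a_21 = 52/1040 = 0.05, a_31 = 260/1040 = 0.25
  a_12 = 72/360 = 0.20, a_22 = 0/360 = 0.00, a_32 = 108/360 = 0.30
  a_13 = 304/760 = 0.40, a_23 = 76/760 = 0.10, a_33 = 304/760 = 0.40
I − A =
  [   0.55    -0.20    -0.40]
  [  -0.05     1.00    -0.10]
  [  -0.25    -0.30     0.60]
Cofactors of I−A, C_ij = (−1)^(i+j)·(minor ij) (rows/columns in the sector order above):
  C_11 = (1.00)(0.60) − (-0.10)(-0.30) = 0.5700
  C_12 = −[(-0.05)(0.60) − (-0.10)(-0.25)] = 0.0550
  C_13 = (-0.05)(-0.30) − (1.00)(-0.25) = 0.2650
  C_21 = −[(-0.20)(0.60) − (-0.40)(-0.30)] = 0.2400
  C_22 = (0.55)(0.60) − (-0.40)(-0.25) = 0.2300
  C_23 = −[(0.55)(-0.30) − (-0.20)(-0.25)] = 0.2150
  C_31 = (-0.20)(-0.10) − (-0.40)(1.00) = 0.4200
  C_32 = −[(0.55)(-0.10) − (-0.40)(-0.05)] = 0.0750
  C_33 = (0.55)(1.00) − (-0.20)(-0.05) = 0.5400
det(I−A) = Σ_j (I−A)_1j·C_1j = (0.55)(0.5700) + (-0.20)(0.0550) + (-0.40)(0.2650) = 0.1965
adj(I−A) = Cᵀ =
  [ 0.5700   0.2400   0.4200]
  [ 0.0550   0.2300   0.0750]
  [ 0.2650   0.2150   0.5400]
(I − A)⁻¹ = adj(I−A) / det(I−A) ≈
  [   2.9008     1.2214     2.1374]
  [   0.2799     1.1705     0.3817]
  [   1.3486     1.0941     2.7481]
x = (I − A)⁻¹ d = adj(I−A)·d / det(I−A), with det(I−A) = 0.1965:
  x_1 = (0.5700·410 + 0.2400·260 + 0.4200·250) / 0.1965 = 401.10 / 0.1965 ≈ 2041.22
  x_2 = (0.0550·410 + 0.2300·260 + 0.0750·250) / 0.1965 = 101.10 / 0.1965 ≈ 514.50
  x_3 = (0.2650·410 + 0.2150·260 + 0.5400·250) / 0.1965 = 299.55 / 0.1965 ≈ 1524.43

x_1 = 2041.22, x_2 = 514.50, x_3 = 1524.43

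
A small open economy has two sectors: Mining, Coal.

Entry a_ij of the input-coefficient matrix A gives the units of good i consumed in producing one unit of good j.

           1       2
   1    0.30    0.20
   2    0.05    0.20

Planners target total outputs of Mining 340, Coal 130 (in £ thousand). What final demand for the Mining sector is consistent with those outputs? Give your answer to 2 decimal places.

d_1 = 212.00

I − A =
  [   0.70    -0.20]
  [  -0.05     0.80]
d = (I − A) x:
  d_1 = (+0.70)·340 + (-0.20)·130 = 212.00
  d_2 = (-0.05)·340 + (+0.80)·130 = 87.00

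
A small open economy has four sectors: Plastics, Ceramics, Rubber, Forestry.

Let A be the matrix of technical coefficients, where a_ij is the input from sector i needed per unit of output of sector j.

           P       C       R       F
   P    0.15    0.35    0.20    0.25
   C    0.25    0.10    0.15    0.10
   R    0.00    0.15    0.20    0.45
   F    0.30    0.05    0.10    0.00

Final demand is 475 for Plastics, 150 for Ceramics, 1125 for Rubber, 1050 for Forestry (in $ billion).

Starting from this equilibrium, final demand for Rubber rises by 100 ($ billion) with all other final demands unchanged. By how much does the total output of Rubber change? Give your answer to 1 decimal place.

Δx_R = 155.9

I − A =
  [   0.85    -0.35    -0.20    -0.25]
  [  -0.25     0.90    -0.15    -0.10]
  [   0.00    -0.15     0.80    -0.45]
  [  -0.30    -0.05    -0.10     1.00]
Compute the cofactors C_ij = (−1)^(i+j)·(3×3 minor ij) of I−A; the adjugate is their transpose:
adj(I−A) = Cᵀ =
  [ 0.648125   0.312500   0.259375   0.310000]
  [ 0.233000   0.554750   0.187000   0.197875]
  [ 0.169125   0.182625   0.592125   0.327000]
  [ 0.223000   0.139750   0.146375   0.515375]
det(I−A) = Σ_j (I−A)_1j·C_1j = (0.85)(0.648125) + (-0.35)(0.233000) + (-0.20)(0.169125) + (-0.25)(0.223000) = 0.37978125
(I − A)⁻¹ = adj(I−A) / det(I−A) ≈
  [   1.7066     0.8228     0.6830     0.8163]
  [   0.6135     1.4607     0.4924     0.5210]
  [   0.4453     0.4809     1.5591     0.8610]
  [   0.5872     0.3680     0.3854     1.3570]
Δx = (I − A)⁻¹ Δd with Δd having +100 in the Rubber component and 0 elsewhere.
So Δx_R = L_RR · (+100), where L_RR = adj(I−A)_RR / det(I−A) = 0.592125 / 0.37978125.
Δx_R = 0.592125 × (+100) / 0.37978125 = 59.2125 / 0.37978125 ≈ 155.9.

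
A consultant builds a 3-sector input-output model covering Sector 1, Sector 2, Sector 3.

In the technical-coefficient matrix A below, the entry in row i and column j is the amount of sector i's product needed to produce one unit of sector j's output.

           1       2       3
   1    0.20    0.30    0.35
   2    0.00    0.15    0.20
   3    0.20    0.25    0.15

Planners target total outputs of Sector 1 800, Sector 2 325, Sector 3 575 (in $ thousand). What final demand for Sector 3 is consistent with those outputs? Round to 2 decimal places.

d_3 = 247.50

I − A =
  [   0.80    -0.30    -0.35]
  [   0.00     0.85    -0.20]
  [  -0.20    -0.25     0.85]
d = (I − A) x:
  d_1 = (+0.80)·800 + (-0.30)·325 + (-0.35)·575 = 341.25
  d_2 = (+0.00)·800 + (+0.85)·325 + (-0.20)·575 = 161.25
  d_3 = (-0.20)·800 + (-0.25)·325 + (+0.85)·575 = 247.50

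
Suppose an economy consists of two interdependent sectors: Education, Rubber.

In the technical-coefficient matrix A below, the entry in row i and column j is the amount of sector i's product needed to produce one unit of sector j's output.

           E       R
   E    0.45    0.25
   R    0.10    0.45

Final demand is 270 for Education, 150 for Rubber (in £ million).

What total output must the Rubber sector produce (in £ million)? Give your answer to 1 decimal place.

x_R = 394.6

I − A =
  [   0.55    -0.25]
  [  -0.10     0.55]
det(I−A) = (0.55)(0.55) − (-0.25)(-0.10) = 0.2775
adj(I−A) = [[0.55, 0.25], [0.10, 0.55]]
(I − A)⁻¹ = adj(I−A) / det(I−A) ≈
  [   1.9820     0.9009]
  [   0.3604     1.9820]
x = (I − A)⁻¹ d = adj(I−A)·d / det(I−A), with det(I−A) = 0.2775:
  x_E = (0.55·270 + 0.25·150) / 0.2775 = 186.00 / 0.2775 ≈ 670.3
  x_R = (0.10·270 + 0.55·150) / 0.2775 = 109.50 / 0.2775 ≈ 394.6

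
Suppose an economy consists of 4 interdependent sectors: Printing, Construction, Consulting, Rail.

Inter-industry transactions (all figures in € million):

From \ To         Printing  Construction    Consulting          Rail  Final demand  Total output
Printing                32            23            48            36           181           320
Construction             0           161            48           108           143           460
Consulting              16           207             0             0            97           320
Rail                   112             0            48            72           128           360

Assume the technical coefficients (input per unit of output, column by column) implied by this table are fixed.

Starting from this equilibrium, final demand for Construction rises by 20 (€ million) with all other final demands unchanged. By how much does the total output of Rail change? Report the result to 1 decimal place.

Technical coefficients a_ij = z_ij / X_j:
  a_11 = 32/320 = 0.10, a_21 = 0/320 = 0.00, a_31 = 16/320 = 0.05, a_41 = 112/320 = 0.35
  a_12 = 23/460 = 0.05, a_22 = 161/460 = 0.35, a_32 = 207/460 = 0.45, a_42 = 0/460 = 0.00
  a_13 = 48/320 = 0.15, a_23 = 48/320 = 0.15, a_33 = 0/320 = 0.00, a_43 = 48/320 = 0.15
  a_14 = 36/360 = 0.10, a_24 = 108/360 = 0.30, a_34 = 0/360 = 0.00, a_44 = 72/360 = 0.20
I − A =
  [   0.90    -0.05    -0.15    -0.10]
  [   0.00     0.65    -0.15    -0.30]
  [  -0.05    -0.45     1.00     0.00]
  [  -0.35     0.00    -0.15     0.80]
Compute the cofactors C_ij = (−1)^(i+j)·(3×3 minor ij) of I−A; the adjugate is their transpose:
adj(I−A) = Cᵀ =
  [ 0.44575   0.10075   0.09600   0.09350]
  [ 0.11325   0.67825   0.15900   0.26850]
  [ 0.07325   0.31025   0.44000   0.12550]
  [ 0.20875   0.10225   0.12450   0.51900]
det(I−A) = Σ_j (I−A)_1j·C_1j = (0.90)(0.44575) + (-0.05)(0.11325) + (-0.15)(0.07325) + (-0.10)(0.20875) = 0.36365
(I − A)⁻¹ = adj(I−A) / det(I−A) ≈
  [   1.2258     0.2771     0.2640     0.2571]
  [   0.3114     1.8651     0.4372     0.7383]
  [   0.2014     0.8532     1.2100     0.3451]
  [   0.5740     0.2812     0.3424     1.4272]
Δx = (I − A)⁻¹ Δd with Δd having +20 in the Construction component and 0 elsewhere.
So Δx_4 = L_42 · (+20), where L_42 = adj(I−A)_42 / det(I−A) = 0.10225 / 0.36365.
Δx_4 = 0.10225 × (+20) / 0.36365 = 2.045 / 0.36365 ≈ 5.6.

Δx_4 = 5.6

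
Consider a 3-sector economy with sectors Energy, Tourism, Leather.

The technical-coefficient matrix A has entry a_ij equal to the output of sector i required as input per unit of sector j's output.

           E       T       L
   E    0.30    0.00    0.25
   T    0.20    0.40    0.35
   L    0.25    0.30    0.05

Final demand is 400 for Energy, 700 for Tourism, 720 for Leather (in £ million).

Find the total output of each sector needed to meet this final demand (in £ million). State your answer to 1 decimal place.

I − A =
  [   0.70     0.00    -0.25]
  [  -0.20     0.60    -0.35]
  [  -0.25    -0.30     0.95]
Cofactors of I−A, C_ij = (−1)^(i+j)·(minor ij) (rows/columns in the sector order above):
  C_11 = (0.60)(0.95) − (-0.35)(-0.30) = 0.4650
  C_12 = −[(-0.20)(0.95) − (-0.35)(-0.25)] = 0.2775
  C_13 = (-0.20)(-0.30) − (0.60)(-0.25) = 0.2100
  C_21 = −[(0.00)(0.95) − (-0.25)(-0.30)] = 0.0750
  C_22 = (0.70)(0.95) − (-0.25)(-0.25) = 0.6025
  C_23 = −[(0.70)(-0.30) − (0.00)(-0.25)] = 0.2100
  C_31 = (0.00)(-0.35) − (-0.25)(0.60) = 0.1500
  C_32 = −[(0.70)(-0.35) − (-0.25)(-0.20)] = 0.2950
  C_33 = (0.70)(0.60) − (0.00)(-0.20) = 0.4200
det(I−A) = Σ_j (I−A)_1j·C_1j = (0.70)(0.4650) + (0.00)(0.2775) + (-0.25)(0.2100) = 0.2730
adj(I−A) = Cᵀ =
  [ 0.4650   0.0750   0.1500]
  [ 0.2775   0.6025   0.2950]
  [ 0.2100   0.2100   0.4200]
(I − A)⁻¹ = adj(I−A) / det(I−A) ≈
  [   1.7033     0.2747     0.5495]
  [   1.0165     2.2070     1.0806]
  [   0.7692     0.7692     1.5385]
x = (I − A)⁻¹ d = adj(I−A)·d / det(I−A), with det(I−A) = 0.2730:
  x_E = (0.4650·400 + 0.0750·700 + 0.1500·720) / 0.2730 = 346.50 / 0.2730 ≈ 1269.2
  x_T = (0.2775·400 + 0.6025·700 + 0.2950·720) / 0.2730 = 745.15 / 0.2730 ≈ 2729.5
  x_L = (0.2100·400 + 0.2100·700 + 0.4200·720) / 0.2730 = 533.40 / 0.2730 ≈ 1953.8

x_E = 1269.2, x_T = 2729.5, x_L = 1953.8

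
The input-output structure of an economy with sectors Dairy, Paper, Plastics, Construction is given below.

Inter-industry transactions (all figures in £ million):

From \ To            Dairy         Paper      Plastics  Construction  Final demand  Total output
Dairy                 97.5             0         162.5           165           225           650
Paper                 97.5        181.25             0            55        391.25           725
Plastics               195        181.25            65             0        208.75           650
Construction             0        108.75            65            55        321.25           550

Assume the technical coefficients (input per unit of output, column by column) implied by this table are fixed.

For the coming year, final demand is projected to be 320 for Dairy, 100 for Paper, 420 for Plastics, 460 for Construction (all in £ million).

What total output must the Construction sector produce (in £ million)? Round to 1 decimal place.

Technical coefficients a_ij = z_ij / X_j:
  a_11 = 97.5/650 = 0.15, a_21 = 97.5/650 = 0.15, a_31 = 195/650 = 0.30, a_41 = 0/650 = 0.00
  a_12 = 0/725 = 0.00, a_22 = 181.25/725 = 0.25, a_32 = 181.25/725 = 0.25, a_42 = 108.75/725 = 0.15
  a_13 = 162.5/650 = 0.25, a_23 = 0/650 = 0.00, a_33 = 65/650 = 0.10, a_43 = 65/650 = 0.10
  a_14 = 165/550 = 0.30, a_24 = 55/550 = 0.10, a_34 = 0/550 = 0.00, a_44 = 55/550 = 0.10
I − A =
  [   0.85     0.00    -0.25    -0.30]
  [  -0.15     0.75     0.00    -0.10]
  [  -0.30    -0.25     0.90     0.00]
  [   0.00    -0.15    -0.10     0.90]
Compute the cofactors C_ij = (−1)^(i+j)·(3×3 minor ij) of I−A; the adjugate is their transpose:
adj(I−A) = Cᵀ =
  [ 0.591500   0.104250   0.187500   0.208750]
  [ 0.124500   0.612000   0.046750   0.109500]
  [ 0.231750   0.204750   0.554250   0.100000]
  [ 0.046500   0.124750   0.069375   0.508125]
det(I−A) = Σ_j (I−A)_1j·C_1j = (0.85)(0.591500) + (0.00)(0.124500) + (-0.25)(0.231750) + (-0.30)(0.046500) = 0.4308875
(I − A)⁻¹ = adj(I−A) / det(I−A) ≈
  [   1.3727     0.2419     0.4351     0.4845]
  [   0.2889     1.4203     0.1085     0.2541]
  [   0.5378     0.4752     1.2863     0.2321]
  [   0.1079     0.2895     0.1610     1.1793]
x = (I − A)⁻¹ d = adj(I−A)·d / det(I−A), with det(I−A) = 0.4308875:
  x_1 = (0.591500·320 + 0.104250·100 + 0.187500·420 + 0.208750·460) / 0.4308875 = 374.48 / 0.4308875 ≈ 869.1
  x_2 = (0.124500·320 + 0.612000·100 + 0.046750·420 + 0.109500·460) / 0.4308875 = 171.045 / 0.4308875 ≈ 397.0
  x_3 = (0.231750·320 + 0.204750·100 + 0.554250·420 + 0.100000·460) / 0.4308875 = 373.42 / 0.4308875 ≈ 866.6
  x_4 = (0.046500·320 + 0.124750·100 + 0.069375·420 + 0.508125·460) / 0.4308875 = 290.23 / 0.4308875 ≈ 673.6

x_4 = 673.6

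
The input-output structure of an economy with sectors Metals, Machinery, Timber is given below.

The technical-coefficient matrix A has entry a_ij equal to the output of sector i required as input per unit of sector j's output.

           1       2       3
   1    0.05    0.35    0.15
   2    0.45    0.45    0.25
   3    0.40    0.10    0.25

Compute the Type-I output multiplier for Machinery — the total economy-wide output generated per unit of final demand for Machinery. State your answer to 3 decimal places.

I − A =
  [   0.95    -0.35    -0.15]
  [  -0.45     0.55    -0.25]
  [  -0.40    -0.10     0.75]
Cofactors of I−A, C_ij = (−1)^(i+j)·(minor ij) (rows/columns in the sector order above):
  C_11 = (0.55)(0.75) − (-0.25)(-0.10) = 0.3875
  C_12 = −[(-0.45)(0.75) − (-0.25)(-0.40)] = 0.4375
  C_13 = (-0.45)(-0.10) − (0.55)(-0.40) = 0.2650
  C_21 = −[(-0.35)(0.75) − (-0.15)(-0.10)] = 0.2775
  C_22 = (0.95)(0.75) − (-0.15)(-0.40) = 0.6525
  C_23 = −[(0.95)(-0.10) − (-0.35)(-0.40)] = 0.2350
  C_31 = (-0.35)(-0.25) − (-0.15)(0.55) = 0.1700
  C_32 = −[(0.95)(-0.25) − (-0.15)(-0.45)] = 0.3050
  C_33 = (0.95)(0.55) − (-0.35)(-0.45) = 0.3650
det(I−A) = Σ_j (I−A)_1j·C_1j = (0.95)(0.3875) + (-0.35)(0.4375) + (-0.15)(0.2650) = 0.17525
adj(I−A) = Cᵀ =
  [ 0.3875   0.2775   0.1700]
  [ 0.4375   0.6525   0.3050]
  [ 0.2650   0.2350   0.3650]
(I − A)⁻¹ = adj(I−A) / det(I−A) ≈
  [   2.2111     1.5835     0.9700]
  [   2.4964     3.7233     1.7404]
  [   1.5121     1.3409     2.0827]
The output multiplier for sector j is the column-j sum of the Leontief inverse (I − A)⁻¹ = adj(I−A) / det(I−A).
Column 2 of adj(I−A): (0.2775, 0.6525, 0.2350); det(I−A) = 0.17525.
m_2 = (0.2775 + 0.6525 + 0.2350) / 0.17525 = 1.165 / 0.17525 ≈ 6.648.

m_2 = 6.648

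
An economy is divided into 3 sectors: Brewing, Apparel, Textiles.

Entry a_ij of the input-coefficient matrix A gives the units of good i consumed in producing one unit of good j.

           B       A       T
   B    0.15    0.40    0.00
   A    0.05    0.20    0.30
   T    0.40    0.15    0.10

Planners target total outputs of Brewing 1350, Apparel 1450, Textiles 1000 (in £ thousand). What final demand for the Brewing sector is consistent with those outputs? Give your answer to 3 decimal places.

I − A =
  [   0.85    -0.40     0.00]
  [  -0.05     0.80    -0.30]
  [  -0.40    -0.15     0.90]
d = (I − A) x:
  d_B = (+0.85)·1350 + (-0.40)·1450 + (+0.00)·1000 = 567.500
  d_A = (-0.05)·1350 + (+0.80)·1450 + (-0.30)·1000 = 792.500
  d_T = (-0.40)·1350 + (-0.15)·1450 + (+0.90)·1000 = 142.500

d_B = 567.500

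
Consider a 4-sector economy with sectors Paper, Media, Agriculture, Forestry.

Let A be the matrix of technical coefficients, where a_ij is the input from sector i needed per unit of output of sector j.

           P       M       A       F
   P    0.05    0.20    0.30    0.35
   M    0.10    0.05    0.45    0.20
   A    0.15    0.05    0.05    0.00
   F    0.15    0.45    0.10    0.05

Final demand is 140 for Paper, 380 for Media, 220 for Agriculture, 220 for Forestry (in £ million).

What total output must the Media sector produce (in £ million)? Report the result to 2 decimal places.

I − A =
  [   0.95    -0.20    -0.30    -0.35]
  [  -0.10     0.95    -0.45    -0.20]
  [  -0.15    -0.05     0.95     0.00]
  [  -0.15    -0.45    -0.10     0.95]
Compute the cofactors C_ij = (−1)^(i+j)·(3×3 minor ij) of I−A; the adjugate is their transpose:
adj(I−A) = Cᵀ =
  [ 0.749500   0.346125   0.437375   0.349000]
  [ 0.185875   0.759500   0.442500   0.228375]
  [ 0.128125   0.094625   0.681250   0.067125]
  [ 0.219875   0.424375   0.350375   0.759250]
det(I−A) = Σ_j (I−A)_1j·C_1j = (0.95)(0.749500) + (-0.20)(0.185875) + (-0.30)(0.128125) + (-0.35)(0.219875) = 0.55945625
(I − A)⁻¹ = adj(I−A) / det(I−A) ≈
  [   1.3397     0.6187     0.7818     0.6238]
  [   0.3322     1.3576     0.7909     0.4082]
  [   0.2290     0.1691     1.2177     0.1200]
  [   0.3930     0.7585     0.6263     1.3571]
x = (I − A)⁻¹ d = adj(I−A)·d / det(I−A), with det(I−A) = 0.55945625:
  x_P = (0.749500·140 + 0.346125·380 + 0.437375·220 + 0.349000·220) / 0.55945625 = 409.46 / 0.55945625 ≈ 731.89
  x_M = (0.185875·140 + 0.759500·380 + 0.442500·220 + 0.228375·220) / 0.55945625 = 462.225 / 0.55945625 ≈ 826.20
  x_A = (0.128125·140 + 0.094625·380 + 0.681250·220 + 0.067125·220) / 0.55945625 = 218.5375 / 0.55945625 ≈ 390.62
  x_F = (0.219875·140 + 0.424375·380 + 0.350375·220 + 0.759250·220) / 0.55945625 = 436.1625 / 0.55945625 ≈ 779.62

x_M = 826.20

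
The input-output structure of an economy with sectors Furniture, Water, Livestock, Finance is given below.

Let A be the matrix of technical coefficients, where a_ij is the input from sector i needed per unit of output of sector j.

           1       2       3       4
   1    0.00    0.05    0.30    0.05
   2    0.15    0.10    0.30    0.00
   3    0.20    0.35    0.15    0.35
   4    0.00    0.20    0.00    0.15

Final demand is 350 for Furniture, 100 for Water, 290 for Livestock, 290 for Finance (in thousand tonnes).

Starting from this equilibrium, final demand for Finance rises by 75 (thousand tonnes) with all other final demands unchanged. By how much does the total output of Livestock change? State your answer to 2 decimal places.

Δx_3 = 51.95

I − A =
  [   1.00    -0.05    -0.30    -0.05]
  [  -0.15     0.90    -0.30     0.00]
  [  -0.20    -0.35     0.85    -0.35]
  [   0.00    -0.20     0.00     0.85]
Compute the cofactors C_ij = (−1)^(i+j)·(3×3 minor ij) of I−A; the adjugate is their transpose:
adj(I−A) = Cᵀ =
  [ 0.540000   0.154875   0.245250   0.132750]
  [ 0.159375   0.671500   0.293250   0.130125]
  [ 0.208125   0.378000   0.757125   0.324000]
  [ 0.037500   0.158000   0.069000   0.580875]
det(I−A) = Σ_j (I−A)_1j·C_1j = (1.00)(0.540000) + (-0.05)(0.159375) + (-0.30)(0.208125) + (-0.05)(0.037500) = 0.46771875
(I − A)⁻¹ = adj(I−A) / det(I−A) ≈
  [   1.1545     0.3311     0.5244     0.2838]
  [   0.3407     1.4357     0.6270     0.2782]
  [   0.4450     0.8082     1.6188     0.6927]
  [   0.0802     0.3378     0.1475     1.2419]
Δx = (I − A)⁻¹ Δd with Δd having +75 in the Finance component and 0 elsewhere.
So Δx_3 = L_34 · (+75), where L_34 = adj(I−A)_34 / det(I−A) = 0.324000 / 0.46771875.
Δx_3 = 0.324000 × (+75) / 0.46771875 = 24.30 / 0.46771875 ≈ 51.95.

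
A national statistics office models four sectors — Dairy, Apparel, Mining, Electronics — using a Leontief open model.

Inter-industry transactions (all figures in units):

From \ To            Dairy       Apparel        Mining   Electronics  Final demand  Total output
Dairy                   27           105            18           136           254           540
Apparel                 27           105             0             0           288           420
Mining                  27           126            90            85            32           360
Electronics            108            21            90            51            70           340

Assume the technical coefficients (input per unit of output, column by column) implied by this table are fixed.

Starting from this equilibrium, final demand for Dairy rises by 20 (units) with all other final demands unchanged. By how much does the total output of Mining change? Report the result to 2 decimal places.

Δx_3 = 4.76

Technical coefficients a_ij = z_ij / X_j:
  a_11 = 27/540 = 0.05, a_21 = 27/540 = 0.05, a_31 = 27/540 = 0.05, a_41 = 108/540 = 0.20
  a_12 = 105/420 = 0.25, a_22 = 105/420 = 0.25, a_32 = 126/420 = 0.30, a_42 = 21/420 = 0.05
  a_13 = 18/360 = 0.05, a_23 = 0/360 = 0.00, a_33 = 90/360 = 0.25, a_43 = 90/360 = 0.25
  a_14 = 136/340 = 0.40, a_24 = 0/340 = 0.00, a_34 = 85/340 = 0.25, a_44 = 51/340 = 0.15
I − A =
  [   0.95    -0.25    -0.05    -0.40]
  [  -0.05     0.75     0.00     0.00]
  [  -0.05    -0.30     0.75    -0.25]
  [  -0.20    -0.05    -0.25     0.85]
Compute the cofactors C_ij = (−1)^(i+j)·(3×3 minor ij) of I−A; the adjugate is their transpose:
adj(I−A) = Cᵀ =
  [ 0.431250   0.202125   0.106875   0.234375]
  [ 0.028750   0.476625   0.007125   0.015625]
  [ 0.082750   0.254250   0.534000   0.196000]
  [ 0.127500   0.150375   0.182625   0.522375]
det(I−A) = Σ_j (I−A)_1j·C_1j = (0.95)(0.431250) + (-0.25)(0.028750) + (-0.05)(0.082750) + (-0.40)(0.127500) = 0.3473625
(I − A)⁻¹ = adj(I−A) / det(I−A) ≈
  [   1.2415     0.5819     0.3077     0.6747]
  [   0.0828     1.3721     0.0205     0.0450]
  [   0.2382     0.7319     1.5373     0.5643]
  [   0.3671     0.4329     0.5257     1.5038]
Δx = (I − A)⁻¹ Δd with Δd having +20 in the Dairy component and 0 elsewhere.
So Δx_3 = L_31 · (+20), where L_31 = adj(I−A)_31 / det(I−A) = 0.082750 / 0.3473625.
Δx_3 = 0.082750 × (+20) / 0.3473625 = 1.655 / 0.3473625 ≈ 4.76.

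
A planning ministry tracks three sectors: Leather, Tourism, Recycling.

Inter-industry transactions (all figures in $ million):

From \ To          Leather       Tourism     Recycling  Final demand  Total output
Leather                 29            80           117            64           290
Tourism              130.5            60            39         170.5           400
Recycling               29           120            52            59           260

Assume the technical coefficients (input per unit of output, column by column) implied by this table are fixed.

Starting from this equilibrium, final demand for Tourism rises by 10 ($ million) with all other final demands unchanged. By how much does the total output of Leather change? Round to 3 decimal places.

Δx_1 = 7.421

Technical coefficients a_ij = z_ij / X_j:
  a_11 = 29/290 = 0.10, a_21 = 130.5/290 = 0.45, a_31 = 29/290 = 0.10
  a_12 = 80/400 = 0.20, a_22 = 60/400 = 0.15, a_32 = 120/400 = 0.30
  a_13 = 117/260 = 0.45, a_23 = 39/260 = 0.15, a_33 = 52/260 = 0.20
I − A =
  [   0.90    -0.20    -0.45]
  [  -0.45     0.85    -0.15]
  [  -0.10    -0.30     0.80]
Cofactors of I−A, C_ij = (−1)^(i+j)·(minor ij) (rows/columns in the sector order above):
  C_11 = (0.85)(0.80) − (-0.15)(-0.30) = 0.6350
  C_12 = −[(-0.45)(0.80) − (-0.15)(-0.10)] = 0.3750
  C_13 = (-0.45)(-0.30) − (0.85)(-0.10) = 0.2200
  C_21 = −[(-0.20)(0.80) − (-0.45)(-0.30)] = 0.2950
  C_22 = (0.90)(0.80) − (-0.45)(-0.10) = 0.6750
  C_23 = −[(0.90)(-0.30) − (-0.20)(-0.10)] = 0.2900
  C_31 = (-0.20)(-0.15) − (-0.45)(0.85) = 0.4125
  C_32 = −[(0.90)(-0.15) − (-0.45)(-0.45)] = 0.3375
  C_33 = (0.90)(0.85) − (-0.20)(-0.45) = 0.6750
det(I−A) = Σ_j (I−A)_1j·C_1j = (0.90)(0.6350) + (-0.20)(0.3750) + (-0.45)(0.2200) = 0.3975
adj(I−A) = Cᵀ =
  [ 0.6350   0.2950   0.4125]
  [ 0.3750   0.6750   0.3375]
  [ 0.2200   0.2900   0.6750]
(I − A)⁻¹ = adj(I−A) / det(I−A) ≈
  [   1.5975     0.7421     1.0377]
  [   0.9434     1.6981     0.8491]
  [   0.5535     0.7296     1.6981]
Δx = (I − A)⁻¹ Δd with Δd having +10 in the Tourism component and 0 elsewhere.
So Δx_1 = L_12 · (+10), where L_12 = adj(I−A)_12 / det(I−A) = 0.2950 / 0.3975.
Δx_1 = 0.2950 × (+10) / 0.3975 = 2.95 / 0.3975 ≈ 7.421.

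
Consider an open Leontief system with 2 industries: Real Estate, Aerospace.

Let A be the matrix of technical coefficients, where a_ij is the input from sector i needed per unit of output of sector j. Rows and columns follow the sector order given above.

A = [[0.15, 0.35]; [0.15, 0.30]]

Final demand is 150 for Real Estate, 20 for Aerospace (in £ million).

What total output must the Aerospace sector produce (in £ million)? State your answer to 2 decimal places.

I − A =
  [   0.85    -0.35]
  [  -0.15     0.70]
det(I−A) = (0.85)(0.70) − (-0.35)(-0.15) = 0.5425
adj(I−A) = [[0.70, 0.35], [0.15, 0.85]]
(I − A)⁻¹ = adj(I−A) / det(I−A) ≈
  [   1.2903     0.6452]
  [   0.2765     1.5668]
x = (I − A)⁻¹ d = adj(I−A)·d / det(I−A), with det(I−A) = 0.5425:
  x_1 = (0.70·150 + 0.35·20) / 0.5425 = 112.00 / 0.5425 ≈ 206.45
  x_2 = (0.15·150 + 0.85·20) / 0.5425 = 39.50 / 0.5425 ≈ 72.81

x_2 = 72.81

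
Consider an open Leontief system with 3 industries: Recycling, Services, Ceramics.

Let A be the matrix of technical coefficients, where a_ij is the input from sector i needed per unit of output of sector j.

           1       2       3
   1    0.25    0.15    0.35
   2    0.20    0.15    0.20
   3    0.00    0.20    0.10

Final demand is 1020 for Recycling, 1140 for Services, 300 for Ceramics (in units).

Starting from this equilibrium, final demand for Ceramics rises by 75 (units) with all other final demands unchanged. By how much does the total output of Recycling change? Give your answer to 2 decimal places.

Δx_1 = 48.86

I − A =
  [   0.75    -0.15    -0.35]
  [  -0.20     0.85    -0.20]
  [   0.00    -0.20     0.90]
Cofactors of I−A, C_ij = (−1)^(i+j)·(minor ij) (rows/columns in the sector order above):
  C_11 = (0.85)(0.90) − (-0.20)(-0.20) = 0.7250
  C_12 = −[(-0.20)(0.90) − (-0.20)(0.00)] = 0.1800
  C_13 = (-0.20)(-0.20) − (0.85)(0.00) = 0.0400
  C_21 = −[(-0.15)(0.90) − (-0.35)(-0.20)] = 0.2050
  C_22 = (0.75)(0.90) − (-0.35)(0.00) = 0.6750
  C_23 = −[(0.75)(-0.20) − (-0.15)(0.00)] = 0.1500
  C_31 = (-0.15)(-0.20) − (-0.35)(0.85) = 0.3275
  C_32 = −[(0.75)(-0.20) − (-0.35)(-0.20)] = 0.2200
  C_33 = (0.75)(0.85) − (-0.15)(-0.20) = 0.6075
det(I−A) = Σ_j (I−A)_1j·C_1j = (0.75)(0.7250) + (-0.15)(0.1800) + (-0.35)(0.0400) = 0.50275
adj(I−A) = Cᵀ =
  [ 0.7250   0.2050   0.3275]
  [ 0.1800   0.6750   0.2200]
  [ 0.0400   0.1500   0.6075]
(I − A)⁻¹ = adj(I−A) / det(I−A) ≈
  [   1.4421     0.4078     0.6514]
  [   0.3580     1.3426     0.4376]
  [   0.0796     0.2984     1.2084]
Δx = (I − A)⁻¹ Δd with Δd having +75 in the Ceramics component and 0 elsewhere.
So Δx_1 = L_13 · (+75), where L_13 = adj(I−A)_13 / det(I−A) = 0.3275 / 0.50275.
Δx_1 = 0.3275 × (+75) / 0.50275 = 24.5625 / 0.50275 ≈ 48.86.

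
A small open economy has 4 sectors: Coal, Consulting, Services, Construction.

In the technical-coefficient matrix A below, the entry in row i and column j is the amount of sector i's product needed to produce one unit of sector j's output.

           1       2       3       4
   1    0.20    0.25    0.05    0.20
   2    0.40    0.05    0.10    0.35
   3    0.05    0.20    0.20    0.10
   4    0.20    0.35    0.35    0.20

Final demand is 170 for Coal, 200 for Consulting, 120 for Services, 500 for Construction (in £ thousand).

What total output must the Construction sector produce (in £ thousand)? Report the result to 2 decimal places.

x_4 = 2012.64

I − A =
  [   0.80    -0.25    -0.05    -0.20]
  [  -0.40     0.95    -0.10    -0.35]
  [  -0.05    -0.20     0.80    -0.10]
  [  -0.20    -0.35    -0.35     0.80]
Compute the cofactors C_ij = (−1)^(i+j)·(3×3 minor ij) of I−A; the adjugate is their transpose:
adj(I−A) = Cᵀ =
  [ 0.432750   0.231000   0.156000   0.228750]
  [ 0.310125   0.445500   0.205500   0.298125]
  [ 0.142875   0.166500   0.346500   0.151875]
  [ 0.306375   0.325500   0.280500   0.504375]
det(I−A) = Σ_j (I−A)_1j·C_1j = (0.80)(0.432750) + (-0.25)(0.310125) + (-0.05)(0.142875) + (-0.20)(0.306375) = 0.20025
(I − A)⁻¹ = adj(I−A) / det(I−A) ≈
  [   2.1610     1.1536     0.7790     1.1423]
  [   1.5487     2.2247     1.0262     1.4888]
  [   0.7135     0.8315     1.7303     0.7584]
  [   1.5300     1.6255     1.4007     2.5187]
x = (I − A)⁻¹ d = adj(I−A)·d / det(I−A), with det(I−A) = 0.20025:
  x_1 = (0.432750·170 + 0.231000·200 + 0.156000·120 + 0.228750·500) / 0.20025 = 252.8625 / 0.20025 ≈ 1262.73
  x_2 = (0.310125·170 + 0.445500·200 + 0.205500·120 + 0.298125·500) / 0.20025 = 315.54375 / 0.20025 ≈ 1575.75
  x_3 = (0.142875·170 + 0.166500·200 + 0.346500·120 + 0.151875·500) / 0.20025 = 175.10625 / 0.20025 ≈ 874.44
  x_4 = (0.306375·170 + 0.325500·200 + 0.280500·120 + 0.504375·500) / 0.20025 = 403.03125 / 0.20025 ≈ 2012.64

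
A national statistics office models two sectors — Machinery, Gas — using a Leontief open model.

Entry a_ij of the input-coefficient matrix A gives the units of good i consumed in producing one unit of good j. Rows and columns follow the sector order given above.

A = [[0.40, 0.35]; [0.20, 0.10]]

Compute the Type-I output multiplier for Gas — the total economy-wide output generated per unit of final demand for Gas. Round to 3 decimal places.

m_G = 2.021

I − A =
  [   0.60    -0.35]
  [  -0.20     0.90]
det(I−A) = (0.60)(0.90) − (-0.35)(-0.20) = 0.4700
adj(I−A) = [[0.90, 0.35], [0.20, 0.60]]
(I − A)⁻¹ = adj(I−A) / det(I−A) ≈
  [   1.9149     0.7447]
  [   0.4255     1.2766]
The output multiplier for sector j is the column-j sum of the Leontief inverse (I − A)⁻¹ = adj(I−A) / det(I−A).
Column G of adj(I−A): (0.35, 0.60); det(I−A) = 0.4700.
m_G = (0.35 + 0.60) / 0.4700 = 0.95 / 0.4700 ≈ 2.021.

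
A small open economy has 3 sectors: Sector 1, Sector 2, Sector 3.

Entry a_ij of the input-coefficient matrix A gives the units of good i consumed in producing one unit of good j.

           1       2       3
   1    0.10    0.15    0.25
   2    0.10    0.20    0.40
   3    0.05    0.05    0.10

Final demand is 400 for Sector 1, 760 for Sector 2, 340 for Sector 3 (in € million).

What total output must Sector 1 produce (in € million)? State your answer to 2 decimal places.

x_1 = 797.84

I − A =
  [   0.90    -0.15    -0.25]
  [  -0.10     0.80    -0.40]
  [  -0.05    -0.05     0.90]
Cofactors of I−A, C_ij = (−1)^(i+j)·(minor ij) (rows/columns in the sector order above):
  C_11 = (0.80)(0.90) − (-0.40)(-0.05) = 0.7000
  C_12 = −[(-0.10)(0.90) − (-0.40)(-0.05)] = 0.1100
  C_13 = (-0.10)(-0.05) − (0.80)(-0.05) = 0.0450
  C_21 = −[(-0.15)(0.90) − (-0.25)(-0.05)] = 0.1475
  C_22 = (0.90)(0.90) − (-0.25)(-0.05) = 0.7975
  C_23 = −[(0.90)(-0.05) − (-0.15)(-0.05)] = 0.0525
  C_31 = (-0.15)(-0.40) − (-0.25)(0.80) = 0.2600
  C_32 = −[(0.90)(-0.40) − (-0.25)(-0.10)] = 0.3850
  C_33 = (0.90)(0.80) − (-0.15)(-0.10) = 0.7050
det(I−A) = Σ_j (I−A)_1j·C_1j = (0.90)(0.7000) + (-0.15)(0.1100) + (-0.25)(0.0450) = 0.60225
adj(I−A) = Cᵀ =
  [ 0.7000   0.1475   0.2600]
  [ 0.1100   0.7975   0.3850]
  [ 0.0450   0.0525   0.7050]
(I − A)⁻¹ = adj(I−A) / det(I−A) ≈
  [   1.1623     0.2449     0.4317]
  [   0.1826     1.3242     0.6393]
  [   0.0747     0.0872     1.1706]
x = (I − A)⁻¹ d = adj(I−A)·d / det(I−A), with det(I−A) = 0.60225:
  x_1 = (0.7000·400 + 0.1475·760 + 0.2600·340) / 0.60225 = 480.50 / 0.60225 ≈ 797.84
  x_2 = (0.1100·400 + 0.7975·760 + 0.3850·340) / 0.60225 = 781.00 / 0.60225 ≈ 1296.80
  x_3 = (0.0450·400 + 0.0525·760 + 0.7050·340) / 0.60225 = 297.60 / 0.60225 ≈ 494.15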